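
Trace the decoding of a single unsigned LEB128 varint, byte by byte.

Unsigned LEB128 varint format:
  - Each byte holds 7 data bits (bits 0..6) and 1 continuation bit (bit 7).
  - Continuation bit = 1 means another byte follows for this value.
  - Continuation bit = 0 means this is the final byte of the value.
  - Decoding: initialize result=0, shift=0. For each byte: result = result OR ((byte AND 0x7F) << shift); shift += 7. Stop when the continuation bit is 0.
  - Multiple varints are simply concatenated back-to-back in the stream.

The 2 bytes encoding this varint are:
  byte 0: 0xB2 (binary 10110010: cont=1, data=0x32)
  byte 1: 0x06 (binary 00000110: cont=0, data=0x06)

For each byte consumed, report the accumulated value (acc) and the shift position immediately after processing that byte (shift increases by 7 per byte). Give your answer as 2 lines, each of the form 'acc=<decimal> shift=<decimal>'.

byte 0=0xB2: payload=0x32=50, contrib = 50<<0 = 50; acc -> 50, shift -> 7
byte 1=0x06: payload=0x06=6, contrib = 6<<7 = 768; acc -> 818, shift -> 14

Answer: acc=50 shift=7
acc=818 shift=14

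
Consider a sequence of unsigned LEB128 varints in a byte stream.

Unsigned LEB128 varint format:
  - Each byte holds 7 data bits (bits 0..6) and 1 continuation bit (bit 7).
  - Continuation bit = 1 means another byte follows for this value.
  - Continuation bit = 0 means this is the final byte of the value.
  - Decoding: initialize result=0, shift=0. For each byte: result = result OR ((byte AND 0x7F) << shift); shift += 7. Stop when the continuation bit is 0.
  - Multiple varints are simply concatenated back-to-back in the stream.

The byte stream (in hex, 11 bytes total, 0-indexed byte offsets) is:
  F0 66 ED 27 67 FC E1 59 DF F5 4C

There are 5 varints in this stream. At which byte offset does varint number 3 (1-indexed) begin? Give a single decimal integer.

  byte[0]=0xF0 cont=1 payload=0x70=112: acc |= 112<<0 -> acc=112 shift=7
  byte[1]=0x66 cont=0 payload=0x66=102: acc |= 102<<7 -> acc=13168 shift=14 [end]
Varint 1: bytes[0:2] = F0 66 -> value 13168 (2 byte(s))
  byte[2]=0xED cont=1 payload=0x6D=109: acc |= 109<<0 -> acc=109 shift=7
  byte[3]=0x27 cont=0 payload=0x27=39: acc |= 39<<7 -> acc=5101 shift=14 [end]
Varint 2: bytes[2:4] = ED 27 -> value 5101 (2 byte(s))
  byte[4]=0x67 cont=0 payload=0x67=103: acc |= 103<<0 -> acc=103 shift=7 [end]
Varint 3: bytes[4:5] = 67 -> value 103 (1 byte(s))
  byte[5]=0xFC cont=1 payload=0x7C=124: acc |= 124<<0 -> acc=124 shift=7
  byte[6]=0xE1 cont=1 payload=0x61=97: acc |= 97<<7 -> acc=12540 shift=14
  byte[7]=0x59 cont=0 payload=0x59=89: acc |= 89<<14 -> acc=1470716 shift=21 [end]
Varint 4: bytes[5:8] = FC E1 59 -> value 1470716 (3 byte(s))
  byte[8]=0xDF cont=1 payload=0x5F=95: acc |= 95<<0 -> acc=95 shift=7
  byte[9]=0xF5 cont=1 payload=0x75=117: acc |= 117<<7 -> acc=15071 shift=14
  byte[10]=0x4C cont=0 payload=0x4C=76: acc |= 76<<14 -> acc=1260255 shift=21 [end]
Varint 5: bytes[8:11] = DF F5 4C -> value 1260255 (3 byte(s))

Answer: 4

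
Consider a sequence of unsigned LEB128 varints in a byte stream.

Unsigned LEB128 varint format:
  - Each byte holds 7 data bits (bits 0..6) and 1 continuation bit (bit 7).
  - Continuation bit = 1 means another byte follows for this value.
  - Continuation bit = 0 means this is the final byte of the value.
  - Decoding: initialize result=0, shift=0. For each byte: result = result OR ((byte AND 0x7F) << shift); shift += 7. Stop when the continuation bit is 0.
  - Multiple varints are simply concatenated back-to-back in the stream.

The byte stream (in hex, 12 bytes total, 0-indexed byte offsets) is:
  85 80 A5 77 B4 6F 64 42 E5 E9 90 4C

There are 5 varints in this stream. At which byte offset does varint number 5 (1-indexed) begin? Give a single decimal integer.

  byte[0]=0x85 cont=1 payload=0x05=5: acc |= 5<<0 -> acc=5 shift=7
  byte[1]=0x80 cont=1 payload=0x00=0: acc |= 0<<7 -> acc=5 shift=14
  byte[2]=0xA5 cont=1 payload=0x25=37: acc |= 37<<14 -> acc=606213 shift=21
  byte[3]=0x77 cont=0 payload=0x77=119: acc |= 119<<21 -> acc=250167301 shift=28 [end]
Varint 1: bytes[0:4] = 85 80 A5 77 -> value 250167301 (4 byte(s))
  byte[4]=0xB4 cont=1 payload=0x34=52: acc |= 52<<0 -> acc=52 shift=7
  byte[5]=0x6F cont=0 payload=0x6F=111: acc |= 111<<7 -> acc=14260 shift=14 [end]
Varint 2: bytes[4:6] = B4 6F -> value 14260 (2 byte(s))
  byte[6]=0x64 cont=0 payload=0x64=100: acc |= 100<<0 -> acc=100 shift=7 [end]
Varint 3: bytes[6:7] = 64 -> value 100 (1 byte(s))
  byte[7]=0x42 cont=0 payload=0x42=66: acc |= 66<<0 -> acc=66 shift=7 [end]
Varint 4: bytes[7:8] = 42 -> value 66 (1 byte(s))
  byte[8]=0xE5 cont=1 payload=0x65=101: acc |= 101<<0 -> acc=101 shift=7
  byte[9]=0xE9 cont=1 payload=0x69=105: acc |= 105<<7 -> acc=13541 shift=14
  byte[10]=0x90 cont=1 payload=0x10=16: acc |= 16<<14 -> acc=275685 shift=21
  byte[11]=0x4C cont=0 payload=0x4C=76: acc |= 76<<21 -> acc=159659237 shift=28 [end]
Varint 5: bytes[8:12] = E5 E9 90 4C -> value 159659237 (4 byte(s))

Answer: 8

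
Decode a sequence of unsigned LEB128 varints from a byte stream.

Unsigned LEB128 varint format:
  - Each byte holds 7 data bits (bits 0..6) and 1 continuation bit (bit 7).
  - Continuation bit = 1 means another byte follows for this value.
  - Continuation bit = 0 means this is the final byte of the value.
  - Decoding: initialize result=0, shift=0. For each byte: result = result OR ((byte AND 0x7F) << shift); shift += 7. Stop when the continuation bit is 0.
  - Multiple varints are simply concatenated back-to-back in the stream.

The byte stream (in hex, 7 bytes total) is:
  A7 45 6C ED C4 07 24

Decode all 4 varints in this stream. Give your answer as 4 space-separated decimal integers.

Answer: 8871 108 123501 36

Derivation:
  byte[0]=0xA7 cont=1 payload=0x27=39: acc |= 39<<0 -> acc=39 shift=7
  byte[1]=0x45 cont=0 payload=0x45=69: acc |= 69<<7 -> acc=8871 shift=14 [end]
Varint 1: bytes[0:2] = A7 45 -> value 8871 (2 byte(s))
  byte[2]=0x6C cont=0 payload=0x6C=108: acc |= 108<<0 -> acc=108 shift=7 [end]
Varint 2: bytes[2:3] = 6C -> value 108 (1 byte(s))
  byte[3]=0xED cont=1 payload=0x6D=109: acc |= 109<<0 -> acc=109 shift=7
  byte[4]=0xC4 cont=1 payload=0x44=68: acc |= 68<<7 -> acc=8813 shift=14
  byte[5]=0x07 cont=0 payload=0x07=7: acc |= 7<<14 -> acc=123501 shift=21 [end]
Varint 3: bytes[3:6] = ED C4 07 -> value 123501 (3 byte(s))
  byte[6]=0x24 cont=0 payload=0x24=36: acc |= 36<<0 -> acc=36 shift=7 [end]
Varint 4: bytes[6:7] = 24 -> value 36 (1 byte(s))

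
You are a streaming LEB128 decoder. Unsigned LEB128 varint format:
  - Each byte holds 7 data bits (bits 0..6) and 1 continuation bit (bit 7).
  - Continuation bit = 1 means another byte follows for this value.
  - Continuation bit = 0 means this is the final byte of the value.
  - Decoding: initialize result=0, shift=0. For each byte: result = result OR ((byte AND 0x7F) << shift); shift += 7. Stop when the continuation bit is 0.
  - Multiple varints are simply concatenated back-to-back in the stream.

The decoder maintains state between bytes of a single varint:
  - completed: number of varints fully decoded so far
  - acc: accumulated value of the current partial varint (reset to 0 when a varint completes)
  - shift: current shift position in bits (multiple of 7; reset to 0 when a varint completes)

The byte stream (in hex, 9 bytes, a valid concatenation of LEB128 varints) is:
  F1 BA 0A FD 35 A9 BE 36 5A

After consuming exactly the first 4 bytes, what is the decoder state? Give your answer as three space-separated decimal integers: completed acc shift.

Answer: 1 125 7

Derivation:
byte[0]=0xF1 cont=1 payload=0x71: acc |= 113<<0 -> completed=0 acc=113 shift=7
byte[1]=0xBA cont=1 payload=0x3A: acc |= 58<<7 -> completed=0 acc=7537 shift=14
byte[2]=0x0A cont=0 payload=0x0A: varint #1 complete (value=171377); reset -> completed=1 acc=0 shift=0
byte[3]=0xFD cont=1 payload=0x7D: acc |= 125<<0 -> completed=1 acc=125 shift=7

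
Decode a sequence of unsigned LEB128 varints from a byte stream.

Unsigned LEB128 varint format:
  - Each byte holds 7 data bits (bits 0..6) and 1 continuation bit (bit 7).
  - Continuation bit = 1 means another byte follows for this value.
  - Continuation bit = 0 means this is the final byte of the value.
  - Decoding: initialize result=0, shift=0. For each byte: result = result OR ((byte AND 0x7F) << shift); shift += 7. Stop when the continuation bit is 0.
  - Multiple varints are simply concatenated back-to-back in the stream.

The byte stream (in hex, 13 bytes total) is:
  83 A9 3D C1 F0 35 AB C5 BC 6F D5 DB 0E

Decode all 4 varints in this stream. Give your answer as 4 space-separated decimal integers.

  byte[0]=0x83 cont=1 payload=0x03=3: acc |= 3<<0 -> acc=3 shift=7
  byte[1]=0xA9 cont=1 payload=0x29=41: acc |= 41<<7 -> acc=5251 shift=14
  byte[2]=0x3D cont=0 payload=0x3D=61: acc |= 61<<14 -> acc=1004675 shift=21 [end]
Varint 1: bytes[0:3] = 83 A9 3D -> value 1004675 (3 byte(s))
  byte[3]=0xC1 cont=1 payload=0x41=65: acc |= 65<<0 -> acc=65 shift=7
  byte[4]=0xF0 cont=1 payload=0x70=112: acc |= 112<<7 -> acc=14401 shift=14
  byte[5]=0x35 cont=0 payload=0x35=53: acc |= 53<<14 -> acc=882753 shift=21 [end]
Varint 2: bytes[3:6] = C1 F0 35 -> value 882753 (3 byte(s))
  byte[6]=0xAB cont=1 payload=0x2B=43: acc |= 43<<0 -> acc=43 shift=7
  byte[7]=0xC5 cont=1 payload=0x45=69: acc |= 69<<7 -> acc=8875 shift=14
  byte[8]=0xBC cont=1 payload=0x3C=60: acc |= 60<<14 -> acc=991915 shift=21
  byte[9]=0x6F cont=0 payload=0x6F=111: acc |= 111<<21 -> acc=233775787 shift=28 [end]
Varint 3: bytes[6:10] = AB C5 BC 6F -> value 233775787 (4 byte(s))
  byte[10]=0xD5 cont=1 payload=0x55=85: acc |= 85<<0 -> acc=85 shift=7
  byte[11]=0xDB cont=1 payload=0x5B=91: acc |= 91<<7 -> acc=11733 shift=14
  byte[12]=0x0E cont=0 payload=0x0E=14: acc |= 14<<14 -> acc=241109 shift=21 [end]
Varint 4: bytes[10:13] = D5 DB 0E -> value 241109 (3 byte(s))

Answer: 1004675 882753 233775787 241109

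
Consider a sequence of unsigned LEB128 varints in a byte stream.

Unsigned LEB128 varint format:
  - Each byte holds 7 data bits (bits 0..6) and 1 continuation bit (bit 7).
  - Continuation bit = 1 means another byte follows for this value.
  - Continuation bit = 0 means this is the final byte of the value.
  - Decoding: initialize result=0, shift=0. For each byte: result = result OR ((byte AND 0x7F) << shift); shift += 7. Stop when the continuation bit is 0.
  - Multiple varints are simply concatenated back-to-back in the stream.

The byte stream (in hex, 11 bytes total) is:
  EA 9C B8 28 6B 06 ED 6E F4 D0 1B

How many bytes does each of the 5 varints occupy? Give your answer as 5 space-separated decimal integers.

Answer: 4 1 1 2 3

Derivation:
  byte[0]=0xEA cont=1 payload=0x6A=106: acc |= 106<<0 -> acc=106 shift=7
  byte[1]=0x9C cont=1 payload=0x1C=28: acc |= 28<<7 -> acc=3690 shift=14
  byte[2]=0xB8 cont=1 payload=0x38=56: acc |= 56<<14 -> acc=921194 shift=21
  byte[3]=0x28 cont=0 payload=0x28=40: acc |= 40<<21 -> acc=84807274 shift=28 [end]
Varint 1: bytes[0:4] = EA 9C B8 28 -> value 84807274 (4 byte(s))
  byte[4]=0x6B cont=0 payload=0x6B=107: acc |= 107<<0 -> acc=107 shift=7 [end]
Varint 2: bytes[4:5] = 6B -> value 107 (1 byte(s))
  byte[5]=0x06 cont=0 payload=0x06=6: acc |= 6<<0 -> acc=6 shift=7 [end]
Varint 3: bytes[5:6] = 06 -> value 6 (1 byte(s))
  byte[6]=0xED cont=1 payload=0x6D=109: acc |= 109<<0 -> acc=109 shift=7
  byte[7]=0x6E cont=0 payload=0x6E=110: acc |= 110<<7 -> acc=14189 shift=14 [end]
Varint 4: bytes[6:8] = ED 6E -> value 14189 (2 byte(s))
  byte[8]=0xF4 cont=1 payload=0x74=116: acc |= 116<<0 -> acc=116 shift=7
  byte[9]=0xD0 cont=1 payload=0x50=80: acc |= 80<<7 -> acc=10356 shift=14
  byte[10]=0x1B cont=0 payload=0x1B=27: acc |= 27<<14 -> acc=452724 shift=21 [end]
Varint 5: bytes[8:11] = F4 D0 1B -> value 452724 (3 byte(s))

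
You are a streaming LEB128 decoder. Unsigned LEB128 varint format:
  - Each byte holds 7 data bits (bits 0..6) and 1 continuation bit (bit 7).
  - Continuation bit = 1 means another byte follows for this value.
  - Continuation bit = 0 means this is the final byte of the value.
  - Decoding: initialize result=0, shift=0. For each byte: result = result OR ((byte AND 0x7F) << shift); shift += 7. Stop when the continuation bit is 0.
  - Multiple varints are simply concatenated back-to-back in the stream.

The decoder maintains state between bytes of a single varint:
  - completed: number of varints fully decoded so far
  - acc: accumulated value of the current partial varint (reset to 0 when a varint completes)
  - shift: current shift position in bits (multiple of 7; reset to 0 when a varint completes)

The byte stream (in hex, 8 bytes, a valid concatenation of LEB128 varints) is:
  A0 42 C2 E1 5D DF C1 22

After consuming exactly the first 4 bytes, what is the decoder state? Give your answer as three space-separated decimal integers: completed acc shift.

byte[0]=0xA0 cont=1 payload=0x20: acc |= 32<<0 -> completed=0 acc=32 shift=7
byte[1]=0x42 cont=0 payload=0x42: varint #1 complete (value=8480); reset -> completed=1 acc=0 shift=0
byte[2]=0xC2 cont=1 payload=0x42: acc |= 66<<0 -> completed=1 acc=66 shift=7
byte[3]=0xE1 cont=1 payload=0x61: acc |= 97<<7 -> completed=1 acc=12482 shift=14

Answer: 1 12482 14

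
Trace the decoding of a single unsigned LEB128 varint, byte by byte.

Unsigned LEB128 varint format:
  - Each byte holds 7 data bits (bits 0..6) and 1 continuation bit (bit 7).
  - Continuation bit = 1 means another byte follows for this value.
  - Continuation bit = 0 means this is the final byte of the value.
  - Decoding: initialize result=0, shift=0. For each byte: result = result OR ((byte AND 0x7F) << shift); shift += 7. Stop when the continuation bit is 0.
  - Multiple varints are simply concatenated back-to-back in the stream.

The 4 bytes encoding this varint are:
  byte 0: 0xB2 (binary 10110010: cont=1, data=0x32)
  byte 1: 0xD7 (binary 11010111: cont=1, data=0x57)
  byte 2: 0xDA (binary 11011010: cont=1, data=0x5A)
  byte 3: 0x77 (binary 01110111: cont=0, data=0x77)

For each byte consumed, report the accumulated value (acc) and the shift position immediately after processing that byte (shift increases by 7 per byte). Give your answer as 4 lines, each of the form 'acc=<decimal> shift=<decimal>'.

Answer: acc=50 shift=7
acc=11186 shift=14
acc=1485746 shift=21
acc=251046834 shift=28

Derivation:
byte 0=0xB2: payload=0x32=50, contrib = 50<<0 = 50; acc -> 50, shift -> 7
byte 1=0xD7: payload=0x57=87, contrib = 87<<7 = 11136; acc -> 11186, shift -> 14
byte 2=0xDA: payload=0x5A=90, contrib = 90<<14 = 1474560; acc -> 1485746, shift -> 21
byte 3=0x77: payload=0x77=119, contrib = 119<<21 = 249561088; acc -> 251046834, shift -> 28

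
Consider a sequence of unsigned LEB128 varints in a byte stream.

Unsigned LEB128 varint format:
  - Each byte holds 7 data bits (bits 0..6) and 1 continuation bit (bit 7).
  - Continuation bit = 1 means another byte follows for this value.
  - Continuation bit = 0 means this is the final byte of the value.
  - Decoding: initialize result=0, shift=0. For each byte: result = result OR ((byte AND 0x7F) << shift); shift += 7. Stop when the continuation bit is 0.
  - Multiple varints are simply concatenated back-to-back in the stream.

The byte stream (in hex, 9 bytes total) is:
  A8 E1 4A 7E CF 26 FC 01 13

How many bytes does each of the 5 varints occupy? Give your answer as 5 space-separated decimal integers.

  byte[0]=0xA8 cont=1 payload=0x28=40: acc |= 40<<0 -> acc=40 shift=7
  byte[1]=0xE1 cont=1 payload=0x61=97: acc |= 97<<7 -> acc=12456 shift=14
  byte[2]=0x4A cont=0 payload=0x4A=74: acc |= 74<<14 -> acc=1224872 shift=21 [end]
Varint 1: bytes[0:3] = A8 E1 4A -> value 1224872 (3 byte(s))
  byte[3]=0x7E cont=0 payload=0x7E=126: acc |= 126<<0 -> acc=126 shift=7 [end]
Varint 2: bytes[3:4] = 7E -> value 126 (1 byte(s))
  byte[4]=0xCF cont=1 payload=0x4F=79: acc |= 79<<0 -> acc=79 shift=7
  byte[5]=0x26 cont=0 payload=0x26=38: acc |= 38<<7 -> acc=4943 shift=14 [end]
Varint 3: bytes[4:6] = CF 26 -> value 4943 (2 byte(s))
  byte[6]=0xFC cont=1 payload=0x7C=124: acc |= 124<<0 -> acc=124 shift=7
  byte[7]=0x01 cont=0 payload=0x01=1: acc |= 1<<7 -> acc=252 shift=14 [end]
Varint 4: bytes[6:8] = FC 01 -> value 252 (2 byte(s))
  byte[8]=0x13 cont=0 payload=0x13=19: acc |= 19<<0 -> acc=19 shift=7 [end]
Varint 5: bytes[8:9] = 13 -> value 19 (1 byte(s))

Answer: 3 1 2 2 1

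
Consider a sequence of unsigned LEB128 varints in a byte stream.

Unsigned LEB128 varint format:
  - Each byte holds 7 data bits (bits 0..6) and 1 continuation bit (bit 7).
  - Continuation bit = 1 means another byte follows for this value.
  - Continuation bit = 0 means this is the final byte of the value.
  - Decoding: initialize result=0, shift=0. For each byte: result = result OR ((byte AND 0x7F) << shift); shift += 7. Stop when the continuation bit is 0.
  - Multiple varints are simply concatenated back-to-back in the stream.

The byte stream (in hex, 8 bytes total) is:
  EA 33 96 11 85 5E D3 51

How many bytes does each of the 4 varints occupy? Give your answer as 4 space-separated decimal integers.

  byte[0]=0xEA cont=1 payload=0x6A=106: acc |= 106<<0 -> acc=106 shift=7
  byte[1]=0x33 cont=0 payload=0x33=51: acc |= 51<<7 -> acc=6634 shift=14 [end]
Varint 1: bytes[0:2] = EA 33 -> value 6634 (2 byte(s))
  byte[2]=0x96 cont=1 payload=0x16=22: acc |= 22<<0 -> acc=22 shift=7
  byte[3]=0x11 cont=0 payload=0x11=17: acc |= 17<<7 -> acc=2198 shift=14 [end]
Varint 2: bytes[2:4] = 96 11 -> value 2198 (2 byte(s))
  byte[4]=0x85 cont=1 payload=0x05=5: acc |= 5<<0 -> acc=5 shift=7
  byte[5]=0x5E cont=0 payload=0x5E=94: acc |= 94<<7 -> acc=12037 shift=14 [end]
Varint 3: bytes[4:6] = 85 5E -> value 12037 (2 byte(s))
  byte[6]=0xD3 cont=1 payload=0x53=83: acc |= 83<<0 -> acc=83 shift=7
  byte[7]=0x51 cont=0 payload=0x51=81: acc |= 81<<7 -> acc=10451 shift=14 [end]
Varint 4: bytes[6:8] = D3 51 -> value 10451 (2 byte(s))

Answer: 2 2 2 2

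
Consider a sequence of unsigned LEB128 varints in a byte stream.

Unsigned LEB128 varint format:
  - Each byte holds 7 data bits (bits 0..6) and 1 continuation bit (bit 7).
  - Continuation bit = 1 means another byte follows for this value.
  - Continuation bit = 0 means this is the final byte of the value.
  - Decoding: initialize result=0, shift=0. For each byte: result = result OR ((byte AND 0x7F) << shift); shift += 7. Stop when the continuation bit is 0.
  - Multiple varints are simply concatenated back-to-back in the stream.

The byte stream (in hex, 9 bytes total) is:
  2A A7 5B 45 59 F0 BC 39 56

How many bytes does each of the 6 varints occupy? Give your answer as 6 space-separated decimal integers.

Answer: 1 2 1 1 3 1

Derivation:
  byte[0]=0x2A cont=0 payload=0x2A=42: acc |= 42<<0 -> acc=42 shift=7 [end]
Varint 1: bytes[0:1] = 2A -> value 42 (1 byte(s))
  byte[1]=0xA7 cont=1 payload=0x27=39: acc |= 39<<0 -> acc=39 shift=7
  byte[2]=0x5B cont=0 payload=0x5B=91: acc |= 91<<7 -> acc=11687 shift=14 [end]
Varint 2: bytes[1:3] = A7 5B -> value 11687 (2 byte(s))
  byte[3]=0x45 cont=0 payload=0x45=69: acc |= 69<<0 -> acc=69 shift=7 [end]
Varint 3: bytes[3:4] = 45 -> value 69 (1 byte(s))
  byte[4]=0x59 cont=0 payload=0x59=89: acc |= 89<<0 -> acc=89 shift=7 [end]
Varint 4: bytes[4:5] = 59 -> value 89 (1 byte(s))
  byte[5]=0xF0 cont=1 payload=0x70=112: acc |= 112<<0 -> acc=112 shift=7
  byte[6]=0xBC cont=1 payload=0x3C=60: acc |= 60<<7 -> acc=7792 shift=14
  byte[7]=0x39 cont=0 payload=0x39=57: acc |= 57<<14 -> acc=941680 shift=21 [end]
Varint 5: bytes[5:8] = F0 BC 39 -> value 941680 (3 byte(s))
  byte[8]=0x56 cont=0 payload=0x56=86: acc |= 86<<0 -> acc=86 shift=7 [end]
Varint 6: bytes[8:9] = 56 -> value 86 (1 byte(s))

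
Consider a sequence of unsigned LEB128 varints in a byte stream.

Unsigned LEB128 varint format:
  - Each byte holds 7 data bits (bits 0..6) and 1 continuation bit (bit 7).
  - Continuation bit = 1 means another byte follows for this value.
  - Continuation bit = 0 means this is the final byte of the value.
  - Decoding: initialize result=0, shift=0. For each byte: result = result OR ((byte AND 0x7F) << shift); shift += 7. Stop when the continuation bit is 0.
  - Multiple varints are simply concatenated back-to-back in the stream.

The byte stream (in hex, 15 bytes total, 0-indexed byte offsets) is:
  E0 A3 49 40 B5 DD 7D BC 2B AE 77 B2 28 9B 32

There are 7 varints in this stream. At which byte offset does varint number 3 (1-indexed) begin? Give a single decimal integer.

  byte[0]=0xE0 cont=1 payload=0x60=96: acc |= 96<<0 -> acc=96 shift=7
  byte[1]=0xA3 cont=1 payload=0x23=35: acc |= 35<<7 -> acc=4576 shift=14
  byte[2]=0x49 cont=0 payload=0x49=73: acc |= 73<<14 -> acc=1200608 shift=21 [end]
Varint 1: bytes[0:3] = E0 A3 49 -> value 1200608 (3 byte(s))
  byte[3]=0x40 cont=0 payload=0x40=64: acc |= 64<<0 -> acc=64 shift=7 [end]
Varint 2: bytes[3:4] = 40 -> value 64 (1 byte(s))
  byte[4]=0xB5 cont=1 payload=0x35=53: acc |= 53<<0 -> acc=53 shift=7
  byte[5]=0xDD cont=1 payload=0x5D=93: acc |= 93<<7 -> acc=11957 shift=14
  byte[6]=0x7D cont=0 payload=0x7D=125: acc |= 125<<14 -> acc=2059957 shift=21 [end]
Varint 3: bytes[4:7] = B5 DD 7D -> value 2059957 (3 byte(s))
  byte[7]=0xBC cont=1 payload=0x3C=60: acc |= 60<<0 -> acc=60 shift=7
  byte[8]=0x2B cont=0 payload=0x2B=43: acc |= 43<<7 -> acc=5564 shift=14 [end]
Varint 4: bytes[7:9] = BC 2B -> value 5564 (2 byte(s))
  byte[9]=0xAE cont=1 payload=0x2E=46: acc |= 46<<0 -> acc=46 shift=7
  byte[10]=0x77 cont=0 payload=0x77=119: acc |= 119<<7 -> acc=15278 shift=14 [end]
Varint 5: bytes[9:11] = AE 77 -> value 15278 (2 byte(s))
  byte[11]=0xB2 cont=1 payload=0x32=50: acc |= 50<<0 -> acc=50 shift=7
  byte[12]=0x28 cont=0 payload=0x28=40: acc |= 40<<7 -> acc=5170 shift=14 [end]
Varint 6: bytes[11:13] = B2 28 -> value 5170 (2 byte(s))
  byte[13]=0x9B cont=1 payload=0x1B=27: acc |= 27<<0 -> acc=27 shift=7
  byte[14]=0x32 cont=0 payload=0x32=50: acc |= 50<<7 -> acc=6427 shift=14 [end]
Varint 7: bytes[13:15] = 9B 32 -> value 6427 (2 byte(s))

Answer: 4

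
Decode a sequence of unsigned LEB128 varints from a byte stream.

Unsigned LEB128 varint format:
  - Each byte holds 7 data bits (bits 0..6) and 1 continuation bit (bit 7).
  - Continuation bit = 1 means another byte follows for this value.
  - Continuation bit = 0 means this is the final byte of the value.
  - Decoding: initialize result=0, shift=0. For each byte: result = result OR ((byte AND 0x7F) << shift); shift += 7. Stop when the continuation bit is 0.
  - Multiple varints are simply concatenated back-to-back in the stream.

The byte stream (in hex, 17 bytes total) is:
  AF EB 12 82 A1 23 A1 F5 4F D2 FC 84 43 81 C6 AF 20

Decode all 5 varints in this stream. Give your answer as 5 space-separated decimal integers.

  byte[0]=0xAF cont=1 payload=0x2F=47: acc |= 47<<0 -> acc=47 shift=7
  byte[1]=0xEB cont=1 payload=0x6B=107: acc |= 107<<7 -> acc=13743 shift=14
  byte[2]=0x12 cont=0 payload=0x12=18: acc |= 18<<14 -> acc=308655 shift=21 [end]
Varint 1: bytes[0:3] = AF EB 12 -> value 308655 (3 byte(s))
  byte[3]=0x82 cont=1 payload=0x02=2: acc |= 2<<0 -> acc=2 shift=7
  byte[4]=0xA1 cont=1 payload=0x21=33: acc |= 33<<7 -> acc=4226 shift=14
  byte[5]=0x23 cont=0 payload=0x23=35: acc |= 35<<14 -> acc=577666 shift=21 [end]
Varint 2: bytes[3:6] = 82 A1 23 -> value 577666 (3 byte(s))
  byte[6]=0xA1 cont=1 payload=0x21=33: acc |= 33<<0 -> acc=33 shift=7
  byte[7]=0xF5 cont=1 payload=0x75=117: acc |= 117<<7 -> acc=15009 shift=14
  byte[8]=0x4F cont=0 payload=0x4F=79: acc |= 79<<14 -> acc=1309345 shift=21 [end]
Varint 3: bytes[6:9] = A1 F5 4F -> value 1309345 (3 byte(s))
  byte[9]=0xD2 cont=1 payload=0x52=82: acc |= 82<<0 -> acc=82 shift=7
  byte[10]=0xFC cont=1 payload=0x7C=124: acc |= 124<<7 -> acc=15954 shift=14
  byte[11]=0x84 cont=1 payload=0x04=4: acc |= 4<<14 -> acc=81490 shift=21
  byte[12]=0x43 cont=0 payload=0x43=67: acc |= 67<<21 -> acc=140590674 shift=28 [end]
Varint 4: bytes[9:13] = D2 FC 84 43 -> value 140590674 (4 byte(s))
  byte[13]=0x81 cont=1 payload=0x01=1: acc |= 1<<0 -> acc=1 shift=7
  byte[14]=0xC6 cont=1 payload=0x46=70: acc |= 70<<7 -> acc=8961 shift=14
  byte[15]=0xAF cont=1 payload=0x2F=47: acc |= 47<<14 -> acc=779009 shift=21
  byte[16]=0x20 cont=0 payload=0x20=32: acc |= 32<<21 -> acc=67887873 shift=28 [end]
Varint 5: bytes[13:17] = 81 C6 AF 20 -> value 67887873 (4 byte(s))

Answer: 308655 577666 1309345 140590674 67887873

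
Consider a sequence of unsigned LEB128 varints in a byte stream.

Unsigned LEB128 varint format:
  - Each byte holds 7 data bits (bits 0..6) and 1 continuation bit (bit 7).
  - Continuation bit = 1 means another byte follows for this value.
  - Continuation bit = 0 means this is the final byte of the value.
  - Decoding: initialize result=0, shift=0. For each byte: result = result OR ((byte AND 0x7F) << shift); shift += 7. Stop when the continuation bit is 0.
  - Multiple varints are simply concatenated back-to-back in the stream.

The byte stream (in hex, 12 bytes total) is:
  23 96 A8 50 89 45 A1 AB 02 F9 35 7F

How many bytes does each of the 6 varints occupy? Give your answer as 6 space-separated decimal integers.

Answer: 1 3 2 3 2 1

Derivation:
  byte[0]=0x23 cont=0 payload=0x23=35: acc |= 35<<0 -> acc=35 shift=7 [end]
Varint 1: bytes[0:1] = 23 -> value 35 (1 byte(s))
  byte[1]=0x96 cont=1 payload=0x16=22: acc |= 22<<0 -> acc=22 shift=7
  byte[2]=0xA8 cont=1 payload=0x28=40: acc |= 40<<7 -> acc=5142 shift=14
  byte[3]=0x50 cont=0 payload=0x50=80: acc |= 80<<14 -> acc=1315862 shift=21 [end]
Varint 2: bytes[1:4] = 96 A8 50 -> value 1315862 (3 byte(s))
  byte[4]=0x89 cont=1 payload=0x09=9: acc |= 9<<0 -> acc=9 shift=7
  byte[5]=0x45 cont=0 payload=0x45=69: acc |= 69<<7 -> acc=8841 shift=14 [end]
Varint 3: bytes[4:6] = 89 45 -> value 8841 (2 byte(s))
  byte[6]=0xA1 cont=1 payload=0x21=33: acc |= 33<<0 -> acc=33 shift=7
  byte[7]=0xAB cont=1 payload=0x2B=43: acc |= 43<<7 -> acc=5537 shift=14
  byte[8]=0x02 cont=0 payload=0x02=2: acc |= 2<<14 -> acc=38305 shift=21 [end]
Varint 4: bytes[6:9] = A1 AB 02 -> value 38305 (3 byte(s))
  byte[9]=0xF9 cont=1 payload=0x79=121: acc |= 121<<0 -> acc=121 shift=7
  byte[10]=0x35 cont=0 payload=0x35=53: acc |= 53<<7 -> acc=6905 shift=14 [end]
Varint 5: bytes[9:11] = F9 35 -> value 6905 (2 byte(s))
  byte[11]=0x7F cont=0 payload=0x7F=127: acc |= 127<<0 -> acc=127 shift=7 [end]
Varint 6: bytes[11:12] = 7F -> value 127 (1 byte(s))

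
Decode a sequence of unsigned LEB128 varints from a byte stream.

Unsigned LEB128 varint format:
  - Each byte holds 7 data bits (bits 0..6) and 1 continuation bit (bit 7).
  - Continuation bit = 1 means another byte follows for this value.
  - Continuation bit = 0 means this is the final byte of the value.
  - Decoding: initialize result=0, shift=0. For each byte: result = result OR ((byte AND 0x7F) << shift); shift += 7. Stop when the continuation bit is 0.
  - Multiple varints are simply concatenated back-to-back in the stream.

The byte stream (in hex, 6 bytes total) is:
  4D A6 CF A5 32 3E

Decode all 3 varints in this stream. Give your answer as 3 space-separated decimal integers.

Answer: 77 105473958 62

Derivation:
  byte[0]=0x4D cont=0 payload=0x4D=77: acc |= 77<<0 -> acc=77 shift=7 [end]
Varint 1: bytes[0:1] = 4D -> value 77 (1 byte(s))
  byte[1]=0xA6 cont=1 payload=0x26=38: acc |= 38<<0 -> acc=38 shift=7
  byte[2]=0xCF cont=1 payload=0x4F=79: acc |= 79<<7 -> acc=10150 shift=14
  byte[3]=0xA5 cont=1 payload=0x25=37: acc |= 37<<14 -> acc=616358 shift=21
  byte[4]=0x32 cont=0 payload=0x32=50: acc |= 50<<21 -> acc=105473958 shift=28 [end]
Varint 2: bytes[1:5] = A6 CF A5 32 -> value 105473958 (4 byte(s))
  byte[5]=0x3E cont=0 payload=0x3E=62: acc |= 62<<0 -> acc=62 shift=7 [end]
Varint 3: bytes[5:6] = 3E -> value 62 (1 byte(s))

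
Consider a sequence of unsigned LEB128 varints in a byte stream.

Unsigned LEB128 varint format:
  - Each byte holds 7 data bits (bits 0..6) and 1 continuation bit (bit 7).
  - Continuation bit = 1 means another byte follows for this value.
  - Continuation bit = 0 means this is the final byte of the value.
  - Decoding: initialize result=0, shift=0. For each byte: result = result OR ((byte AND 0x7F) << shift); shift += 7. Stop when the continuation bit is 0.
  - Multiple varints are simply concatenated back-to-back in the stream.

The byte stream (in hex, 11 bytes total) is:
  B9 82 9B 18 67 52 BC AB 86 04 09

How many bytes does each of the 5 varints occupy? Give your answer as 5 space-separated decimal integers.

Answer: 4 1 1 4 1

Derivation:
  byte[0]=0xB9 cont=1 payload=0x39=57: acc |= 57<<0 -> acc=57 shift=7
  byte[1]=0x82 cont=1 payload=0x02=2: acc |= 2<<7 -> acc=313 shift=14
  byte[2]=0x9B cont=1 payload=0x1B=27: acc |= 27<<14 -> acc=442681 shift=21
  byte[3]=0x18 cont=0 payload=0x18=24: acc |= 24<<21 -> acc=50774329 shift=28 [end]
Varint 1: bytes[0:4] = B9 82 9B 18 -> value 50774329 (4 byte(s))
  byte[4]=0x67 cont=0 payload=0x67=103: acc |= 103<<0 -> acc=103 shift=7 [end]
Varint 2: bytes[4:5] = 67 -> value 103 (1 byte(s))
  byte[5]=0x52 cont=0 payload=0x52=82: acc |= 82<<0 -> acc=82 shift=7 [end]
Varint 3: bytes[5:6] = 52 -> value 82 (1 byte(s))
  byte[6]=0xBC cont=1 payload=0x3C=60: acc |= 60<<0 -> acc=60 shift=7
  byte[7]=0xAB cont=1 payload=0x2B=43: acc |= 43<<7 -> acc=5564 shift=14
  byte[8]=0x86 cont=1 payload=0x06=6: acc |= 6<<14 -> acc=103868 shift=21
  byte[9]=0x04 cont=0 payload=0x04=4: acc |= 4<<21 -> acc=8492476 shift=28 [end]
Varint 4: bytes[6:10] = BC AB 86 04 -> value 8492476 (4 byte(s))
  byte[10]=0x09 cont=0 payload=0x09=9: acc |= 9<<0 -> acc=9 shift=7 [end]
Varint 5: bytes[10:11] = 09 -> value 9 (1 byte(s))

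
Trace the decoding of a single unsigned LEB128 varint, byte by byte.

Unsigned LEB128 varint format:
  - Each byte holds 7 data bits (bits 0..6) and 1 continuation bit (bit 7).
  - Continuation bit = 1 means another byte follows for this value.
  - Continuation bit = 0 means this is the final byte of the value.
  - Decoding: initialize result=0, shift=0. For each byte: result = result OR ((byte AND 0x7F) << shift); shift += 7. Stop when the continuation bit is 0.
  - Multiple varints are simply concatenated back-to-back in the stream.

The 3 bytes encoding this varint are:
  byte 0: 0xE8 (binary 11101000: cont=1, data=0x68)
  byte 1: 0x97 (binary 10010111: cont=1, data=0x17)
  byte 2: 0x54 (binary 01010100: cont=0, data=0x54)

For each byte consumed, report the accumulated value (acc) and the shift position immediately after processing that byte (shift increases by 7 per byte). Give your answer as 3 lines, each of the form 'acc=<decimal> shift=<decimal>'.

Answer: acc=104 shift=7
acc=3048 shift=14
acc=1379304 shift=21

Derivation:
byte 0=0xE8: payload=0x68=104, contrib = 104<<0 = 104; acc -> 104, shift -> 7
byte 1=0x97: payload=0x17=23, contrib = 23<<7 = 2944; acc -> 3048, shift -> 14
byte 2=0x54: payload=0x54=84, contrib = 84<<14 = 1376256; acc -> 1379304, shift -> 21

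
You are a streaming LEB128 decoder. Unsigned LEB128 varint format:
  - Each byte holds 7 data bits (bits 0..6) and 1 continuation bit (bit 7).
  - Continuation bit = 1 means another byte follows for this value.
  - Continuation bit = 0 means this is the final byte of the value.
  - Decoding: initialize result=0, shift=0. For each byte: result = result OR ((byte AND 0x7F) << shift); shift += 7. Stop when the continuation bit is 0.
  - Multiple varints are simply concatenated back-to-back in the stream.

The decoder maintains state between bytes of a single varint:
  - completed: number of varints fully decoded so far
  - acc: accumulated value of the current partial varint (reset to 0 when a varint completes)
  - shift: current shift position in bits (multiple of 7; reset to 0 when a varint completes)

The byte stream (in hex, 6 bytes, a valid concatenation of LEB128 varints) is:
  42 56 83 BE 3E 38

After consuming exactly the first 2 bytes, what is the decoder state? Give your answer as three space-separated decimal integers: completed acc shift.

byte[0]=0x42 cont=0 payload=0x42: varint #1 complete (value=66); reset -> completed=1 acc=0 shift=0
byte[1]=0x56 cont=0 payload=0x56: varint #2 complete (value=86); reset -> completed=2 acc=0 shift=0

Answer: 2 0 0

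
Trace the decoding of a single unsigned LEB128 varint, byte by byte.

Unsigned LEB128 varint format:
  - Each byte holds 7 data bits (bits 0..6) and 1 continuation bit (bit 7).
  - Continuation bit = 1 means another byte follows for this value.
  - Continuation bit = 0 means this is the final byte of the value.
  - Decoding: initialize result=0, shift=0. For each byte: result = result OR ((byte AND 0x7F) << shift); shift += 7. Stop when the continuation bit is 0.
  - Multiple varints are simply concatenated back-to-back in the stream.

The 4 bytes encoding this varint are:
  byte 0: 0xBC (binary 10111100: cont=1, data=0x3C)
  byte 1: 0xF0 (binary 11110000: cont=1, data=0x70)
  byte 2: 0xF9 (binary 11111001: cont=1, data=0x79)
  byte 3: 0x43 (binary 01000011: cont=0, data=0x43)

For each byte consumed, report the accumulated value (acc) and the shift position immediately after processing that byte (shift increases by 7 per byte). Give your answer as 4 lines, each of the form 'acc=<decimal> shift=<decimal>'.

Answer: acc=60 shift=7
acc=14396 shift=14
acc=1996860 shift=21
acc=142506044 shift=28

Derivation:
byte 0=0xBC: payload=0x3C=60, contrib = 60<<0 = 60; acc -> 60, shift -> 7
byte 1=0xF0: payload=0x70=112, contrib = 112<<7 = 14336; acc -> 14396, shift -> 14
byte 2=0xF9: payload=0x79=121, contrib = 121<<14 = 1982464; acc -> 1996860, shift -> 21
byte 3=0x43: payload=0x43=67, contrib = 67<<21 = 140509184; acc -> 142506044, shift -> 28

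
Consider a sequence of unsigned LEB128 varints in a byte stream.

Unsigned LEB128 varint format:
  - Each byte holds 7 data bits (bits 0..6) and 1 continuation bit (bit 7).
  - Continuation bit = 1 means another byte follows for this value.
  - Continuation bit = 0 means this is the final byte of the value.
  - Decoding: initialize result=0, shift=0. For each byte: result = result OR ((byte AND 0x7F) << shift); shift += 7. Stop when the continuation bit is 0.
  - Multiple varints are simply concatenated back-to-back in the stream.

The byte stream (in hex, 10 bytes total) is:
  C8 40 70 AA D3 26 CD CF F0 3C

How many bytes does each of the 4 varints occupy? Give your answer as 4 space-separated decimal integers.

Answer: 2 1 3 4

Derivation:
  byte[0]=0xC8 cont=1 payload=0x48=72: acc |= 72<<0 -> acc=72 shift=7
  byte[1]=0x40 cont=0 payload=0x40=64: acc |= 64<<7 -> acc=8264 shift=14 [end]
Varint 1: bytes[0:2] = C8 40 -> value 8264 (2 byte(s))
  byte[2]=0x70 cont=0 payload=0x70=112: acc |= 112<<0 -> acc=112 shift=7 [end]
Varint 2: bytes[2:3] = 70 -> value 112 (1 byte(s))
  byte[3]=0xAA cont=1 payload=0x2A=42: acc |= 42<<0 -> acc=42 shift=7
  byte[4]=0xD3 cont=1 payload=0x53=83: acc |= 83<<7 -> acc=10666 shift=14
  byte[5]=0x26 cont=0 payload=0x26=38: acc |= 38<<14 -> acc=633258 shift=21 [end]
Varint 3: bytes[3:6] = AA D3 26 -> value 633258 (3 byte(s))
  byte[6]=0xCD cont=1 payload=0x4D=77: acc |= 77<<0 -> acc=77 shift=7
  byte[7]=0xCF cont=1 payload=0x4F=79: acc |= 79<<7 -> acc=10189 shift=14
  byte[8]=0xF0 cont=1 payload=0x70=112: acc |= 112<<14 -> acc=1845197 shift=21
  byte[9]=0x3C cont=0 payload=0x3C=60: acc |= 60<<21 -> acc=127674317 shift=28 [end]
Varint 4: bytes[6:10] = CD CF F0 3C -> value 127674317 (4 byte(s))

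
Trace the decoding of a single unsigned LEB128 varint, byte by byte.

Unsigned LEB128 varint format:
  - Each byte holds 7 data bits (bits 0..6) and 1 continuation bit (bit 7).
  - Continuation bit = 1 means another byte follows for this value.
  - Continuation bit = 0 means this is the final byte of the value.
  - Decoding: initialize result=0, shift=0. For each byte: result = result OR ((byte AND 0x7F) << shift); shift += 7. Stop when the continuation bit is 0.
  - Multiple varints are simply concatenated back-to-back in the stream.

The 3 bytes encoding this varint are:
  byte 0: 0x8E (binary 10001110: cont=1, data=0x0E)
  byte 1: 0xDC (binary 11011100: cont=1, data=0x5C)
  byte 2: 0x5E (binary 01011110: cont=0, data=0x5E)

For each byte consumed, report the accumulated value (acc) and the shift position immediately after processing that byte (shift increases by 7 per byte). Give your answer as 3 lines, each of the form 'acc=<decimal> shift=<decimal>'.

Answer: acc=14 shift=7
acc=11790 shift=14
acc=1551886 shift=21

Derivation:
byte 0=0x8E: payload=0x0E=14, contrib = 14<<0 = 14; acc -> 14, shift -> 7
byte 1=0xDC: payload=0x5C=92, contrib = 92<<7 = 11776; acc -> 11790, shift -> 14
byte 2=0x5E: payload=0x5E=94, contrib = 94<<14 = 1540096; acc -> 1551886, shift -> 21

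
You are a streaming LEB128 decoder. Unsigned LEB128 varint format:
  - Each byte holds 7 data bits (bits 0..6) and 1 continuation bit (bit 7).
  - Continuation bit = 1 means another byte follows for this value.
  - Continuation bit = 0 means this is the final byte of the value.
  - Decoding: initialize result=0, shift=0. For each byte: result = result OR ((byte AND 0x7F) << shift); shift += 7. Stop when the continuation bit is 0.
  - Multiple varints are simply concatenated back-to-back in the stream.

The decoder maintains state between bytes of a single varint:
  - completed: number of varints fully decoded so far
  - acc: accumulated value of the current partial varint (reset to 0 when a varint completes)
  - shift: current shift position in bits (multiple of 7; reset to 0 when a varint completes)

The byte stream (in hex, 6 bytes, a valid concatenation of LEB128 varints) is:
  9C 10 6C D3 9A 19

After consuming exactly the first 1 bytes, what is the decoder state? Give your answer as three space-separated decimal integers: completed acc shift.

byte[0]=0x9C cont=1 payload=0x1C: acc |= 28<<0 -> completed=0 acc=28 shift=7

Answer: 0 28 7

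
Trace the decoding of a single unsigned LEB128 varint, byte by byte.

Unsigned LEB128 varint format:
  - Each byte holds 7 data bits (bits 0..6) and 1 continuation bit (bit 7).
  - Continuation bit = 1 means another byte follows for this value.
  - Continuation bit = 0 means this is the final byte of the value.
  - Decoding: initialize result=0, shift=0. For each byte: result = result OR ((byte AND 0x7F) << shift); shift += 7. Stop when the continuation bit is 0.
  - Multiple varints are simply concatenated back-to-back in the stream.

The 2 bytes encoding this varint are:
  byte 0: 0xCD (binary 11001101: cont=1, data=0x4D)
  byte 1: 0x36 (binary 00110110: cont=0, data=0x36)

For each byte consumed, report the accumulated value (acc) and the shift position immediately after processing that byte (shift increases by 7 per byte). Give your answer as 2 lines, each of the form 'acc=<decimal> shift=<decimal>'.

Answer: acc=77 shift=7
acc=6989 shift=14

Derivation:
byte 0=0xCD: payload=0x4D=77, contrib = 77<<0 = 77; acc -> 77, shift -> 7
byte 1=0x36: payload=0x36=54, contrib = 54<<7 = 6912; acc -> 6989, shift -> 14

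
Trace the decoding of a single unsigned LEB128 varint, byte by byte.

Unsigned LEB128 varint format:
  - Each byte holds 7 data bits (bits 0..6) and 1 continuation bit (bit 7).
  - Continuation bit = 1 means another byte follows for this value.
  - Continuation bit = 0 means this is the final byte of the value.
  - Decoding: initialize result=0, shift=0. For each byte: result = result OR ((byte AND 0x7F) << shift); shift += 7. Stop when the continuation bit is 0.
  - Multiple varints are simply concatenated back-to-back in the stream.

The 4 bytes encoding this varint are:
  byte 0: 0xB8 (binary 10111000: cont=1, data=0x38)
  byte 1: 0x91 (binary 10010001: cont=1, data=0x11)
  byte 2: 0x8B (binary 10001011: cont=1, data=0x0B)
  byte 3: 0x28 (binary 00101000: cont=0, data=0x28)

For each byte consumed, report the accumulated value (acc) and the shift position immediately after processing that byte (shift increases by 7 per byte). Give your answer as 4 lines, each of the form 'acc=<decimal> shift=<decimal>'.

Answer: acc=56 shift=7
acc=2232 shift=14
acc=182456 shift=21
acc=84068536 shift=28

Derivation:
byte 0=0xB8: payload=0x38=56, contrib = 56<<0 = 56; acc -> 56, shift -> 7
byte 1=0x91: payload=0x11=17, contrib = 17<<7 = 2176; acc -> 2232, shift -> 14
byte 2=0x8B: payload=0x0B=11, contrib = 11<<14 = 180224; acc -> 182456, shift -> 21
byte 3=0x28: payload=0x28=40, contrib = 40<<21 = 83886080; acc -> 84068536, shift -> 28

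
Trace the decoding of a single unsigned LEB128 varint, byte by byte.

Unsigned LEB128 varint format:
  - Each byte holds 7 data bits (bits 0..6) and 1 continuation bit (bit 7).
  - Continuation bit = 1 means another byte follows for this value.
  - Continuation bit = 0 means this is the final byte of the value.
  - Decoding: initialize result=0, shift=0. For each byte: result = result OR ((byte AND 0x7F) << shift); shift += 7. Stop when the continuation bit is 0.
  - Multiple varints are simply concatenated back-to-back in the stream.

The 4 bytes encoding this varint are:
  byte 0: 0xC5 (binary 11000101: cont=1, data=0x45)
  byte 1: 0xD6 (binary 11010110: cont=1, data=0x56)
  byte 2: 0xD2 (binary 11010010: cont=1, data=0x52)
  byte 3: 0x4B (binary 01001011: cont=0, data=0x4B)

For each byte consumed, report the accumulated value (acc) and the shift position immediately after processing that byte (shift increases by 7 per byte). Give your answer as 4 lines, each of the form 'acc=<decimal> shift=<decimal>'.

byte 0=0xC5: payload=0x45=69, contrib = 69<<0 = 69; acc -> 69, shift -> 7
byte 1=0xD6: payload=0x56=86, contrib = 86<<7 = 11008; acc -> 11077, shift -> 14
byte 2=0xD2: payload=0x52=82, contrib = 82<<14 = 1343488; acc -> 1354565, shift -> 21
byte 3=0x4B: payload=0x4B=75, contrib = 75<<21 = 157286400; acc -> 158640965, shift -> 28

Answer: acc=69 shift=7
acc=11077 shift=14
acc=1354565 shift=21
acc=158640965 shift=28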